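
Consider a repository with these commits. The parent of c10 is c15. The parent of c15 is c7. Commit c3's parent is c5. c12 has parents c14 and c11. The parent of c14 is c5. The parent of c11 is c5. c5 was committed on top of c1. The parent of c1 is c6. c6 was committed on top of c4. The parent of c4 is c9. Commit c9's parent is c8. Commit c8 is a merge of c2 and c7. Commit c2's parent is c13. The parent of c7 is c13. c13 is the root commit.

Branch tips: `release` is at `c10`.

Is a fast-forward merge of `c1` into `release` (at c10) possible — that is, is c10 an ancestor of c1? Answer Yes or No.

No

A fast-forward from c10 to c1 is possible iff c10 is an ancestor of c1.
Ancestors of c1: {c1, c13, c2, c4, c6, c7, c8, c9}.
c10 is not among them, so fast-forward is not possible.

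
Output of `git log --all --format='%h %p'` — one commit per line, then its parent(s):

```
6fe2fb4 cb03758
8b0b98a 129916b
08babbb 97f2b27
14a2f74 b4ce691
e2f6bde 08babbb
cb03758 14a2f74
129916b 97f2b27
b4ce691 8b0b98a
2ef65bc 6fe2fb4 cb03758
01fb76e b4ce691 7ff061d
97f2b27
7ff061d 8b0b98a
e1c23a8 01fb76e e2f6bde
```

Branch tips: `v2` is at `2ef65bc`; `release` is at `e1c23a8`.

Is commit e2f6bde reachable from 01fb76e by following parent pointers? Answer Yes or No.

No

Ancestors of 01fb76e: {01fb76e, 129916b, 7ff061d, 8b0b98a, 97f2b27, b4ce691}.
e2f6bde is not in that set, so it is not an ancestor of 01fb76e.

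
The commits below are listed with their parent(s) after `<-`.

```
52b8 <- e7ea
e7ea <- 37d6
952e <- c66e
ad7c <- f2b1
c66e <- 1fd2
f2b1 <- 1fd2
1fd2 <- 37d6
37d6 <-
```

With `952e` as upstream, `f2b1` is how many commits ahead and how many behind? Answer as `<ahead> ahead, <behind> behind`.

Reachable from f2b1: {1fd2, 37d6, f2b1}.
Reachable from 952e: {1fd2, 37d6, 952e, c66e}.
Only in f2b1's history (ahead): {f2b1} — 1.
Only in 952e's history (behind): {952e, c66e} — 2.

1 ahead, 2 behind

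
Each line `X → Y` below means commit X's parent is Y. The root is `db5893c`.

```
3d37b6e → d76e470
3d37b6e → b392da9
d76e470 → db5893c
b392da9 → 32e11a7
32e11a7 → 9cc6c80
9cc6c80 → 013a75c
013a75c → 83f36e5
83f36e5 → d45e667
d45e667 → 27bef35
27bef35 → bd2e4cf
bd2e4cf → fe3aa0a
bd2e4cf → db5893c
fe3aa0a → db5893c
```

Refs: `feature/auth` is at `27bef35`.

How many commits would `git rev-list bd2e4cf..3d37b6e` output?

9

Reachable from 3d37b6e: {013a75c, 27bef35, 32e11a7, 3d37b6e, 83f36e5, 9cc6c80, b392da9, bd2e4cf, d45e667, d76e470, db5893c, fe3aa0a}.
Reachable from bd2e4cf: {bd2e4cf, db5893c, fe3aa0a}.
In 3d37b6e's history but not bd2e4cf's: {013a75c, 27bef35, 32e11a7, 3d37b6e, 83f36e5, 9cc6c80, b392da9, d45e667, d76e470} — 9 commits.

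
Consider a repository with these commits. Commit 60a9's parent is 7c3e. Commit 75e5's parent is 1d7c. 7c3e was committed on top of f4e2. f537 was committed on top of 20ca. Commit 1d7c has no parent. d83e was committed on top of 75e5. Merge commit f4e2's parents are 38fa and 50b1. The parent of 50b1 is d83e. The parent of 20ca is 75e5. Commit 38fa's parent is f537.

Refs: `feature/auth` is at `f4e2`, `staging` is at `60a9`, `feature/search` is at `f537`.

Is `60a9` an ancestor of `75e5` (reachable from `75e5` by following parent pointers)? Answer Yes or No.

No

Ancestors of 75e5: {1d7c, 75e5}.
60a9 is not in that set, so it is not an ancestor of 75e5.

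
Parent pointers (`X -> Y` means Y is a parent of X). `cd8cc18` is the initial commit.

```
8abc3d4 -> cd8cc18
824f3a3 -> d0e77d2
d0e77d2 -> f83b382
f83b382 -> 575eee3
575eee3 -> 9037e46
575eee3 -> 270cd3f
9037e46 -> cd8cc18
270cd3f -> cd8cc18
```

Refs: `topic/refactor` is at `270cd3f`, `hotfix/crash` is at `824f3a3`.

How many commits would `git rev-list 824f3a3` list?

Walking parent pointers from 824f3a3: reachable set = {270cd3f, 575eee3, 824f3a3, 9037e46, cd8cc18, d0e77d2, f83b382}.
That is 7 commits.

7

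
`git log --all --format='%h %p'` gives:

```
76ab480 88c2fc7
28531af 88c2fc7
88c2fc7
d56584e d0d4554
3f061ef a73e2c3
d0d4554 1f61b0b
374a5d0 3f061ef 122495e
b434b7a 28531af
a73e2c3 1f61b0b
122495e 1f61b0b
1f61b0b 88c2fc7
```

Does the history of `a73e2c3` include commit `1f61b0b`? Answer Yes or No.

Ancestors of a73e2c3 (commits reachable by following parents): {1f61b0b, 88c2fc7, a73e2c3}.
1f61b0b is in that set, so it is an ancestor of a73e2c3.

Yes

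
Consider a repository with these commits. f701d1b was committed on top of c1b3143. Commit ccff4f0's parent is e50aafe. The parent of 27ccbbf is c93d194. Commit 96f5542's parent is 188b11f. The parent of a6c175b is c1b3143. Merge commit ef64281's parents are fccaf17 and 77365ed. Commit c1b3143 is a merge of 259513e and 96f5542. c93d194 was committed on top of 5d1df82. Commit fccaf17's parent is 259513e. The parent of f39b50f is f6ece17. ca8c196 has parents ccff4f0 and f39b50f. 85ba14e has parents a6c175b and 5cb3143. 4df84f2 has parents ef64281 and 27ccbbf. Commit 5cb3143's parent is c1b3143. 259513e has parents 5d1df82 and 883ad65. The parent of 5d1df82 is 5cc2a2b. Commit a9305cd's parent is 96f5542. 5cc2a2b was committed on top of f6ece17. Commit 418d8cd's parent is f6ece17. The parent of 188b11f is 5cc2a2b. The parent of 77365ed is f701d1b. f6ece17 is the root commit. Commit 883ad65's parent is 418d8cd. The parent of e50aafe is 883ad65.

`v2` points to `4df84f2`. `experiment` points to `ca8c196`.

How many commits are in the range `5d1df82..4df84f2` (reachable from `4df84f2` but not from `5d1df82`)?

13

Reachable from 4df84f2: {188b11f, 259513e, 27ccbbf, 418d8cd, 4df84f2, 5cc2a2b, 5d1df82, 77365ed, 883ad65, 96f5542, c1b3143, c93d194, ef64281, f6ece17, f701d1b, fccaf17}.
Reachable from 5d1df82: {5cc2a2b, 5d1df82, f6ece17}.
In 4df84f2's history but not 5d1df82's: {188b11f, 259513e, 27ccbbf, 418d8cd, 4df84f2, 77365ed, 883ad65, 96f5542, c1b3143, c93d194, ef64281, f701d1b, fccaf17} — 13 commits.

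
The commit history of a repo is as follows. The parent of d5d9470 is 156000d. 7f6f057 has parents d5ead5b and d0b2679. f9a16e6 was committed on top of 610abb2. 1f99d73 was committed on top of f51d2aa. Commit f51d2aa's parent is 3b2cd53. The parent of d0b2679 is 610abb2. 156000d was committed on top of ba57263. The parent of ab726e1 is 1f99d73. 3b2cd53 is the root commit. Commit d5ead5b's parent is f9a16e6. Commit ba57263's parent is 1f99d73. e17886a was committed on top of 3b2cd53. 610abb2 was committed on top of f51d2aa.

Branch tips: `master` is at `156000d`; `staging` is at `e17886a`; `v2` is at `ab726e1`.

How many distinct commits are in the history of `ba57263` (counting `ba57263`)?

4

Walking parent pointers from ba57263: reachable set = {1f99d73, 3b2cd53, ba57263, f51d2aa}.
That is 4 commits.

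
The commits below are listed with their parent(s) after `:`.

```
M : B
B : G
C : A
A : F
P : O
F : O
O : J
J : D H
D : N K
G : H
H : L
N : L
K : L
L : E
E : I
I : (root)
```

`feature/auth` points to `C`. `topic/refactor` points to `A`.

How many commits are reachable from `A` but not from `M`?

Reachable from A: {A, D, E, F, H, I, J, K, L, N, O}.
Reachable from M: {B, E, G, H, I, L, M}.
In A's history but not M's: {A, D, F, J, K, N, O} — 7 commits.

7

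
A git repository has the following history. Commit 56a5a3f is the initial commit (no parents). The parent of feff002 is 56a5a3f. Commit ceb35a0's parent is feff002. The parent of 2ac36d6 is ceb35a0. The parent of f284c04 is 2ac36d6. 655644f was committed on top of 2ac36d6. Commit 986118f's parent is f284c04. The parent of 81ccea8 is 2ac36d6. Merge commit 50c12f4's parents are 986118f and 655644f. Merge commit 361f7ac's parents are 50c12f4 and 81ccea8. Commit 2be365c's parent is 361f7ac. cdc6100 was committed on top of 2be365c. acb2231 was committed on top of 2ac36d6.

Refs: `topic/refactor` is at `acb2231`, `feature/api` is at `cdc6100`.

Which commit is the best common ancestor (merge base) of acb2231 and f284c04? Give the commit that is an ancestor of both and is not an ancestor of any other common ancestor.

2ac36d6

Ancestors of acb2231: {2ac36d6, 56a5a3f, acb2231, ceb35a0, feff002}.
Ancestors of f284c04: {2ac36d6, 56a5a3f, ceb35a0, f284c04, feff002}.
Common ancestors: {2ac36d6, 56a5a3f, ceb35a0, feff002}.
Among these, 2ac36d6 is not an ancestor of any other common ancestor — it is the merge base.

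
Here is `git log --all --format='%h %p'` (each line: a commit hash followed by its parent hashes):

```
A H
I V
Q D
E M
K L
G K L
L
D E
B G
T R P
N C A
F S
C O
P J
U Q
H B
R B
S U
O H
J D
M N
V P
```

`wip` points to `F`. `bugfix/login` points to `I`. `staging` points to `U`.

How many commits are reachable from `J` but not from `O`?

Reachable from J: {A, B, C, D, E, G, H, J, K, L, M, N, O}.
Reachable from O: {B, G, H, K, L, O}.
In J's history but not O's: {A, C, D, E, J, M, N} — 7 commits.

7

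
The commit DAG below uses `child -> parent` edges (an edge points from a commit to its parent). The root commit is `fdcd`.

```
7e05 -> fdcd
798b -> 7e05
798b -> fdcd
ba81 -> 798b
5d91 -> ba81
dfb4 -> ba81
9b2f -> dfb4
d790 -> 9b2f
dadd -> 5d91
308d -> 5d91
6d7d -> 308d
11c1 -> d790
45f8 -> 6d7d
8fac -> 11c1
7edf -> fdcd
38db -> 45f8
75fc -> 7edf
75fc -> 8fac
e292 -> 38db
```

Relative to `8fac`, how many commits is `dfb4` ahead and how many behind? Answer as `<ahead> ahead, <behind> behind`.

0 ahead, 4 behind

Reachable from dfb4: {798b, 7e05, ba81, dfb4, fdcd}.
Reachable from 8fac: {11c1, 798b, 7e05, 8fac, 9b2f, ba81, d790, dfb4, fdcd}.
Only in dfb4's history (ahead): {} — 0.
Only in 8fac's history (behind): {11c1, 8fac, 9b2f, d790} — 4.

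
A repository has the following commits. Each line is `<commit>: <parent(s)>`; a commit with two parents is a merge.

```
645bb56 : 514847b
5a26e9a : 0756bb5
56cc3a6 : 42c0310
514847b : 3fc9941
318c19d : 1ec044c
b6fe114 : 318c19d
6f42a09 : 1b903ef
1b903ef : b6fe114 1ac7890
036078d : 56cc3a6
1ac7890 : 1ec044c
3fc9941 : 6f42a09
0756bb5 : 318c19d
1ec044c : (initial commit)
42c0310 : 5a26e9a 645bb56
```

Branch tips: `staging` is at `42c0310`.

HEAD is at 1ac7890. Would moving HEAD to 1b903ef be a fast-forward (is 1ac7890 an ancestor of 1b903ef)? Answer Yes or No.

Yes

A fast-forward from 1ac7890 to 1b903ef is possible iff 1ac7890 is an ancestor of 1b903ef.
Ancestors of 1b903ef: {1ac7890, 1b903ef, 1ec044c, 318c19d, b6fe114}.
1ac7890 is among them, so fast-forward is possible.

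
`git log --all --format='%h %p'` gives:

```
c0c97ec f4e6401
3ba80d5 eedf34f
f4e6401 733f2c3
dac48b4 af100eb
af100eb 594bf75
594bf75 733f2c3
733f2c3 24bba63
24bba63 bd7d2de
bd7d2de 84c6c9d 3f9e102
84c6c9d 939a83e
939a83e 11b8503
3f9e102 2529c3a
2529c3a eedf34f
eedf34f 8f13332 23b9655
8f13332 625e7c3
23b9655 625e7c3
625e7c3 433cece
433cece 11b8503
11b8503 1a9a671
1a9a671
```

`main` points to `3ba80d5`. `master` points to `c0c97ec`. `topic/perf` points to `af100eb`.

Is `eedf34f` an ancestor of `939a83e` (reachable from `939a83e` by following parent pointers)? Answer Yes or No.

Ancestors of 939a83e: {11b8503, 1a9a671, 939a83e}.
eedf34f is not in that set, so it is not an ancestor of 939a83e.

No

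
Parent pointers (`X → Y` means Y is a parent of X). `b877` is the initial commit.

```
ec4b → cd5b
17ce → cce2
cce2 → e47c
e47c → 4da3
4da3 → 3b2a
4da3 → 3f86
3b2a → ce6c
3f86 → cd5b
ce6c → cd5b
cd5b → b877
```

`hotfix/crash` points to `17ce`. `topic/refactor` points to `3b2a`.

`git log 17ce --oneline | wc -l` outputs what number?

9

Walking parent pointers from 17ce: reachable set = {17ce, 3b2a, 3f86, 4da3, b877, cce2, cd5b, ce6c, e47c}.
That is 9 commits.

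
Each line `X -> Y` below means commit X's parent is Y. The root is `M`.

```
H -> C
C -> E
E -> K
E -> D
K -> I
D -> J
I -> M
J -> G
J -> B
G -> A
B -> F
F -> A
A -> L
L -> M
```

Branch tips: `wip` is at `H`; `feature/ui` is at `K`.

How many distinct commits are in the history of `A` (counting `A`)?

Walking parent pointers from A: reachable set = {A, L, M}.
That is 3 commits.

3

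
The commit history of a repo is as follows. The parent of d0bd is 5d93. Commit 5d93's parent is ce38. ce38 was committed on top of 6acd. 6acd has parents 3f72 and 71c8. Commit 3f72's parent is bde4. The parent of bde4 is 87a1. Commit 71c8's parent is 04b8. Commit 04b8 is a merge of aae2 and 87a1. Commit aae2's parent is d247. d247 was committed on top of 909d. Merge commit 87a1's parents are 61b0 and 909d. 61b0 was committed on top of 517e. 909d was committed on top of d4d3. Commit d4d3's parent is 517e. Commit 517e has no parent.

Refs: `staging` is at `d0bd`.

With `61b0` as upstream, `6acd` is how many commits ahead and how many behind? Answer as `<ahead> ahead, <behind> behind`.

10 ahead, 0 behind

Reachable from 6acd: {04b8, 3f72, 517e, 61b0, 6acd, 71c8, 87a1, 909d, aae2, bde4, d247, d4d3}.
Reachable from 61b0: {517e, 61b0}.
Only in 6acd's history (ahead): {04b8, 3f72, 6acd, 71c8, 87a1, 909d, aae2, bde4, d247, d4d3} — 10.
Only in 61b0's history (behind): {} — 0.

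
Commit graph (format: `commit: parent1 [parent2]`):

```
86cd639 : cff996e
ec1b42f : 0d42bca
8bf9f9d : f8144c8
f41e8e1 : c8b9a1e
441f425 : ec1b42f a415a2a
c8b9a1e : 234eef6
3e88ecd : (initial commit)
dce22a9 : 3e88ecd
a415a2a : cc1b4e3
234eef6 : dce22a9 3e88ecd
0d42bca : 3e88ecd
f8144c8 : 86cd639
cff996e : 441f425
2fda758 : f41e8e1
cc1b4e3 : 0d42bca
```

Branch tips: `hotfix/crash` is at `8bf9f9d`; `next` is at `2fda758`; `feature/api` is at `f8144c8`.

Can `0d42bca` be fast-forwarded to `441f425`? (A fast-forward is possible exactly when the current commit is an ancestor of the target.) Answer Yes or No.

A fast-forward from 0d42bca to 441f425 is possible iff 0d42bca is an ancestor of 441f425.
Ancestors of 441f425: {0d42bca, 3e88ecd, 441f425, a415a2a, cc1b4e3, ec1b42f}.
0d42bca is among them, so fast-forward is possible.

Yes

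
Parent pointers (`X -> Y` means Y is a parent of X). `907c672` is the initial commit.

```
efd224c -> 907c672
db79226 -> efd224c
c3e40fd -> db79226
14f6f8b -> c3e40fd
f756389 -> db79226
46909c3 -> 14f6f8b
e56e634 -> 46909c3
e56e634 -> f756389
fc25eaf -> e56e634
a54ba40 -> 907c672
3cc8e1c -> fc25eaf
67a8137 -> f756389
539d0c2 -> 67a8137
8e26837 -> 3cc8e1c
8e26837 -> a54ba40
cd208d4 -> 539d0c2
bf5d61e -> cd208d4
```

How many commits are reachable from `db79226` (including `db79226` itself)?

Walking parent pointers from db79226: reachable set = {907c672, db79226, efd224c}.
That is 3 commits.

3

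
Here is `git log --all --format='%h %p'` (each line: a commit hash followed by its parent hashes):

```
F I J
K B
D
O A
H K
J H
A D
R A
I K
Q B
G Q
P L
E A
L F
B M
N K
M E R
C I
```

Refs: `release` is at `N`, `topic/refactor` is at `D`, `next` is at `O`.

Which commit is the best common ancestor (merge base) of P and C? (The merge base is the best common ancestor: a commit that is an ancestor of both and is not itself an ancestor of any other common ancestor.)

Ancestors of P: {A, B, D, E, F, H, I, J, K, L, M, P, R}.
Ancestors of C: {A, B, C, D, E, I, K, M, R}.
Common ancestors: {A, B, D, E, I, K, M, R}.
Among these, I is not an ancestor of any other common ancestor — it is the merge base.

I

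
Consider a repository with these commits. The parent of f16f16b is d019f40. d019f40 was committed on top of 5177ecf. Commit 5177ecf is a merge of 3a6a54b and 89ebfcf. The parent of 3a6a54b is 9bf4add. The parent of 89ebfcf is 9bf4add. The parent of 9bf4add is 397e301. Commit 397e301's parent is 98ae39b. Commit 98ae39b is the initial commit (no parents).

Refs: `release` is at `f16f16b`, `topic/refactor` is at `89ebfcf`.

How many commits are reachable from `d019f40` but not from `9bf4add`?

Reachable from d019f40: {397e301, 3a6a54b, 5177ecf, 89ebfcf, 98ae39b, 9bf4add, d019f40}.
Reachable from 9bf4add: {397e301, 98ae39b, 9bf4add}.
In d019f40's history but not 9bf4add's: {3a6a54b, 5177ecf, 89ebfcf, d019f40} — 4 commits.

4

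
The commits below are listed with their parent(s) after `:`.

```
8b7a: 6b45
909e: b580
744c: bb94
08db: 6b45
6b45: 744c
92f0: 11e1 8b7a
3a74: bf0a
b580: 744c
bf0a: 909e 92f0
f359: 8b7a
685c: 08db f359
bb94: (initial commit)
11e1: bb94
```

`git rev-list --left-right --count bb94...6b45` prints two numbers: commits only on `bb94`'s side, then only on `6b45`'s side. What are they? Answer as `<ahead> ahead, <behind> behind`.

0 ahead, 2 behind

Reachable from bb94: {bb94}.
Reachable from 6b45: {6b45, 744c, bb94}.
Only in bb94's history (ahead): {} — 0.
Only in 6b45's history (behind): {6b45, 744c} — 2.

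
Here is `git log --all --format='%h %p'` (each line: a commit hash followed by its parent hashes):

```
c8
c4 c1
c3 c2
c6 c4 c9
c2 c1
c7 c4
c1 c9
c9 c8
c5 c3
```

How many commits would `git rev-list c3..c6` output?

Reachable from c6: {c1, c4, c6, c8, c9}.
Reachable from c3: {c1, c2, c3, c8, c9}.
In c6's history but not c3's: {c4, c6} — 2 commits.

2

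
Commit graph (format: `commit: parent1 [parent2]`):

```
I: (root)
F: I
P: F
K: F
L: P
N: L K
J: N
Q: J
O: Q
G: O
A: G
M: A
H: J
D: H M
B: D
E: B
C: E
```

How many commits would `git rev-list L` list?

Walking parent pointers from L: reachable set = {F, I, L, P}.
That is 4 commits.

4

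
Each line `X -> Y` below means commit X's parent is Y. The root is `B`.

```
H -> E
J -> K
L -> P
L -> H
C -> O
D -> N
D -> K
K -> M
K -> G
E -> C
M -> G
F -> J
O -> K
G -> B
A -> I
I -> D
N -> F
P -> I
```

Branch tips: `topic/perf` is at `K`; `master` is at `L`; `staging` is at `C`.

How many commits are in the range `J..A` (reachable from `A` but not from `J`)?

Reachable from A: {A, B, D, F, G, I, J, K, M, N}.
Reachable from J: {B, G, J, K, M}.
In A's history but not J's: {A, D, F, I, N} — 5 commits.

5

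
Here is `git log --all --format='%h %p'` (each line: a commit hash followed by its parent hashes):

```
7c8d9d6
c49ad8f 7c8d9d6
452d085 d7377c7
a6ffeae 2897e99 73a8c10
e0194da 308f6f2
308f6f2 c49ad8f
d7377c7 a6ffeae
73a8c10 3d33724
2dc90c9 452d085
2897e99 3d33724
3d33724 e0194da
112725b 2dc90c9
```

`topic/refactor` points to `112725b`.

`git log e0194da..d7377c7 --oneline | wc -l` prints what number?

Reachable from d7377c7: {2897e99, 308f6f2, 3d33724, 73a8c10, 7c8d9d6, a6ffeae, c49ad8f, d7377c7, e0194da}.
Reachable from e0194da: {308f6f2, 7c8d9d6, c49ad8f, e0194da}.
In d7377c7's history but not e0194da's: {2897e99, 3d33724, 73a8c10, a6ffeae, d7377c7} — 5 commits.

5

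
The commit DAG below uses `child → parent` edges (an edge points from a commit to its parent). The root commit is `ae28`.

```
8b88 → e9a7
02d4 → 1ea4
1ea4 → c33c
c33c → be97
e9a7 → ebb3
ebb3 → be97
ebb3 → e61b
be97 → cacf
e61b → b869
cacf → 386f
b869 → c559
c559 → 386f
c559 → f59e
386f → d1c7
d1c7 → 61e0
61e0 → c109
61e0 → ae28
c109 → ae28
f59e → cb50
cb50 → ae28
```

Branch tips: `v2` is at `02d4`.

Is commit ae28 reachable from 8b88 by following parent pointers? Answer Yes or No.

Ancestors of 8b88 (commits reachable by following parents): {386f, 61e0, 8b88, ae28, b869, be97, c109, c559, cacf, cb50, d1c7, e61b, e9a7, ebb3, f59e}.
ae28 is in that set, so it is an ancestor of 8b88.

Yes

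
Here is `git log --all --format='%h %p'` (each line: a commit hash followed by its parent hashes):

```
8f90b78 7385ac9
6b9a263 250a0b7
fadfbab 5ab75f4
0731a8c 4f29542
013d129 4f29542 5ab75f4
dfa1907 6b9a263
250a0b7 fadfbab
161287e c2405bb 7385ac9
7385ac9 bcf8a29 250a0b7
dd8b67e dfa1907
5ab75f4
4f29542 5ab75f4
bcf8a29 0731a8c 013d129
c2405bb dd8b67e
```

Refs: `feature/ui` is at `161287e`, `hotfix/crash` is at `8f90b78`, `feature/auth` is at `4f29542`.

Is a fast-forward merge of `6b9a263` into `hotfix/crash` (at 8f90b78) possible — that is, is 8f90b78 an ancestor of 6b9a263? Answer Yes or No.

No

A fast-forward from 8f90b78 to 6b9a263 is possible iff 8f90b78 is an ancestor of 6b9a263.
Ancestors of 6b9a263: {250a0b7, 5ab75f4, 6b9a263, fadfbab}.
8f90b78 is not among them, so fast-forward is not possible.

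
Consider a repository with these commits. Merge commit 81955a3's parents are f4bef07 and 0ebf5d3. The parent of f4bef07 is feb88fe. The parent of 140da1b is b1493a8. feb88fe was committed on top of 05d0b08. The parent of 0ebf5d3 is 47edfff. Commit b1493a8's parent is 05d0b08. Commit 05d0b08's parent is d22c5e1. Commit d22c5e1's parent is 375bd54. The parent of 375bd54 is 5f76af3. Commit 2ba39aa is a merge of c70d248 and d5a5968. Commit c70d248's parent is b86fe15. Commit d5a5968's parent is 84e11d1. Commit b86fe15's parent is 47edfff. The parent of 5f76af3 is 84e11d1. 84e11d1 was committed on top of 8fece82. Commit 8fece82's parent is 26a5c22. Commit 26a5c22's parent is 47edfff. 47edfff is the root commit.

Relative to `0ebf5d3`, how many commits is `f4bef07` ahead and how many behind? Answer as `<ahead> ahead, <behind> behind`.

Reachable from f4bef07: {05d0b08, 26a5c22, 375bd54, 47edfff, 5f76af3, 84e11d1, 8fece82, d22c5e1, f4bef07, feb88fe}.
Reachable from 0ebf5d3: {0ebf5d3, 47edfff}.
Only in f4bef07's history (ahead): {05d0b08, 26a5c22, 375bd54, 5f76af3, 84e11d1, 8fece82, d22c5e1, f4bef07, feb88fe} — 9.
Only in 0ebf5d3's history (behind): {0ebf5d3} — 1.

9 ahead, 1 behind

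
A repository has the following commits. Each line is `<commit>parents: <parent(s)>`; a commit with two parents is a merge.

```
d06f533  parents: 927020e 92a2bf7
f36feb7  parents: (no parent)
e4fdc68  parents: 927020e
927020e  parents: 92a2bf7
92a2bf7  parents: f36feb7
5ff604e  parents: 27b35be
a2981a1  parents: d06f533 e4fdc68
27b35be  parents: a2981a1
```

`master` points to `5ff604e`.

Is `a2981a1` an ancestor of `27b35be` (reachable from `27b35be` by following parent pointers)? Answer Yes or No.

Ancestors of 27b35be (commits reachable by following parents): {27b35be, 927020e, 92a2bf7, a2981a1, d06f533, e4fdc68, f36feb7}.
a2981a1 is in that set, so it is an ancestor of 27b35be.

Yes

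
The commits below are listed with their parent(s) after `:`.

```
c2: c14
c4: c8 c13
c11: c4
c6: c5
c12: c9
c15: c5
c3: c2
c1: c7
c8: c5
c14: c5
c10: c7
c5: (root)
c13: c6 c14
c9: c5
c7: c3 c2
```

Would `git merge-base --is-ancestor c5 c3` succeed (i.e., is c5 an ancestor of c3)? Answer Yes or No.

Yes

Ancestors of c3 (commits reachable by following parents): {c14, c2, c3, c5}.
c5 is in that set, so it is an ancestor of c3.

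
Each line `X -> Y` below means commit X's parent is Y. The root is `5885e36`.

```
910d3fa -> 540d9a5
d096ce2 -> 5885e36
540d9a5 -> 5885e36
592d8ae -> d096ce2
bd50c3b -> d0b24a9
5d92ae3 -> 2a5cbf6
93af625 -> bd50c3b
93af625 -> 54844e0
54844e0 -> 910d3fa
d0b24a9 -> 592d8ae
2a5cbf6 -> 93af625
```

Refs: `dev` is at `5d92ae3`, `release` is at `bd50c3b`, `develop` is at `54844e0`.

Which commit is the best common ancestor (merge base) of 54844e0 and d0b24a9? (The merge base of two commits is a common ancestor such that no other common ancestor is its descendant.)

Ancestors of 54844e0: {540d9a5, 54844e0, 5885e36, 910d3fa}.
Ancestors of d0b24a9: {5885e36, 592d8ae, d096ce2, d0b24a9}.
Common ancestors: {5885e36}.
The only common ancestor is 5885e36, so it is the merge base.

5885e36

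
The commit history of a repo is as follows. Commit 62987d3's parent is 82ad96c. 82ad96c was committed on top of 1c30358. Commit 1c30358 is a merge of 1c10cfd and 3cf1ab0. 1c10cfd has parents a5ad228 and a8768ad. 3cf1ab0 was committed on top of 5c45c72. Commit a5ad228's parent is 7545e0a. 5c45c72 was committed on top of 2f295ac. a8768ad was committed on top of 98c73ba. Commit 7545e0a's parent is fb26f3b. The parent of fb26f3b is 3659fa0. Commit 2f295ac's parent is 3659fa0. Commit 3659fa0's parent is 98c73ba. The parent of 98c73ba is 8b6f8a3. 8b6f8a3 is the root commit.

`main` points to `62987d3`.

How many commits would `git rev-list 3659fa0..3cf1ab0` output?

3

Reachable from 3cf1ab0: {2f295ac, 3659fa0, 3cf1ab0, 5c45c72, 8b6f8a3, 98c73ba}.
Reachable from 3659fa0: {3659fa0, 8b6f8a3, 98c73ba}.
In 3cf1ab0's history but not 3659fa0's: {2f295ac, 3cf1ab0, 5c45c72} — 3 commits.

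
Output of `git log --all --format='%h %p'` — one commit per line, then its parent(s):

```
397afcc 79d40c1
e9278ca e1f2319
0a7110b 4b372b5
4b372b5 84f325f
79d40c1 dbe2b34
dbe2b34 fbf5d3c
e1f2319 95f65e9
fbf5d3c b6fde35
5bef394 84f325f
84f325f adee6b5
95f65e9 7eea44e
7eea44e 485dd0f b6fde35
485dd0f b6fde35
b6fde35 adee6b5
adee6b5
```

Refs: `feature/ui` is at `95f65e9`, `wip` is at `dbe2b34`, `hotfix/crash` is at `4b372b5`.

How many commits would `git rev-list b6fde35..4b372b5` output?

Reachable from 4b372b5: {4b372b5, 84f325f, adee6b5}.
Reachable from b6fde35: {adee6b5, b6fde35}.
In 4b372b5's history but not b6fde35's: {4b372b5, 84f325f} — 2 commits.

2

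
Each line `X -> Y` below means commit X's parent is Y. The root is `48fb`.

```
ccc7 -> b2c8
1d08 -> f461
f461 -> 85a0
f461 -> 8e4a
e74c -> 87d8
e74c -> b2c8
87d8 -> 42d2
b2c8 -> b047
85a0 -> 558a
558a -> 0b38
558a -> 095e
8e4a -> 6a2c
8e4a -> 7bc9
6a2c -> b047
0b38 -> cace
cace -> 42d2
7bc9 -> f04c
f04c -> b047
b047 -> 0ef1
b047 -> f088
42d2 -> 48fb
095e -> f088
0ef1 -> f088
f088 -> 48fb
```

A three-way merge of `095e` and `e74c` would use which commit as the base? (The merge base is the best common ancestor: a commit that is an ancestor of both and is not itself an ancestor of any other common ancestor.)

Ancestors of 095e: {095e, 48fb, f088}.
Ancestors of e74c: {0ef1, 42d2, 48fb, 87d8, b047, b2c8, e74c, f088}.
Common ancestors: {48fb, f088}.
Among these, f088 is not an ancestor of any other common ancestor — it is the merge base.

f088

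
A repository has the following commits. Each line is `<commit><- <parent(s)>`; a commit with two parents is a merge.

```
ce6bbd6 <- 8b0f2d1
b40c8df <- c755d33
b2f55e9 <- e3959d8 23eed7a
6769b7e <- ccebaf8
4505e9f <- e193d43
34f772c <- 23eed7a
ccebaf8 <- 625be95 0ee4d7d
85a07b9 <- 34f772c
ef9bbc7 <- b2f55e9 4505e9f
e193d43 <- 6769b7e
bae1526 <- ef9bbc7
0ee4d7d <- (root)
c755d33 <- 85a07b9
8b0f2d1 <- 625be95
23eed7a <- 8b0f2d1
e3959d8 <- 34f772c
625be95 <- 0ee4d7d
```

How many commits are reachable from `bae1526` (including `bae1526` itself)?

Walking parent pointers from bae1526: reachable set = {0ee4d7d, 23eed7a, 34f772c, 4505e9f, 625be95, 6769b7e, 8b0f2d1, b2f55e9, bae1526, ccebaf8, e193d43, e3959d8, ef9bbc7}.
That is 13 commits.

13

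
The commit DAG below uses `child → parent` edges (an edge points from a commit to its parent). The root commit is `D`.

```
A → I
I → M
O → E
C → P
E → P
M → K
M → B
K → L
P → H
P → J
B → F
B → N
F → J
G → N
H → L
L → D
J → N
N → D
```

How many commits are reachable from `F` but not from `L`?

Reachable from F: {D, F, J, N}.
Reachable from L: {D, L}.
In F's history but not L's: {F, J, N} — 3 commits.

3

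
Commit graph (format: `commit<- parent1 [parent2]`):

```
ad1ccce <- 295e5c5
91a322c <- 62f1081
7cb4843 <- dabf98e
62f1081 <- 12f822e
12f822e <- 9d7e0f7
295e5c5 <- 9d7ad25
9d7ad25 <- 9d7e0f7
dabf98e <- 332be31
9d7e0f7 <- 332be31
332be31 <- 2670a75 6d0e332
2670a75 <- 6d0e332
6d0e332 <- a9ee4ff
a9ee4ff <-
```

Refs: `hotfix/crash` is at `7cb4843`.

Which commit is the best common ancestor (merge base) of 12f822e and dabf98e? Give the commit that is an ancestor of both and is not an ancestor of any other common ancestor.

Ancestors of 12f822e: {12f822e, 2670a75, 332be31, 6d0e332, 9d7e0f7, a9ee4ff}.
Ancestors of dabf98e: {2670a75, 332be31, 6d0e332, a9ee4ff, dabf98e}.
Common ancestors: {2670a75, 332be31, 6d0e332, a9ee4ff}.
Among these, 332be31 is not an ancestor of any other common ancestor — it is the merge base.

332be31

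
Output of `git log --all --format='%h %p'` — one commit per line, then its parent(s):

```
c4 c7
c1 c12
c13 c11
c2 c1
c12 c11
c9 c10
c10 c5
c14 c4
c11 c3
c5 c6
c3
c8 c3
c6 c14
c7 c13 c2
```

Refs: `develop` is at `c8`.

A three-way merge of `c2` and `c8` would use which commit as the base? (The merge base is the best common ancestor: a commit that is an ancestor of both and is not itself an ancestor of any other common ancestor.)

c3

Ancestors of c2: {c1, c11, c12, c2, c3}.
Ancestors of c8: {c3, c8}.
Common ancestors: {c3}.
The only common ancestor is c3, so it is the merge base.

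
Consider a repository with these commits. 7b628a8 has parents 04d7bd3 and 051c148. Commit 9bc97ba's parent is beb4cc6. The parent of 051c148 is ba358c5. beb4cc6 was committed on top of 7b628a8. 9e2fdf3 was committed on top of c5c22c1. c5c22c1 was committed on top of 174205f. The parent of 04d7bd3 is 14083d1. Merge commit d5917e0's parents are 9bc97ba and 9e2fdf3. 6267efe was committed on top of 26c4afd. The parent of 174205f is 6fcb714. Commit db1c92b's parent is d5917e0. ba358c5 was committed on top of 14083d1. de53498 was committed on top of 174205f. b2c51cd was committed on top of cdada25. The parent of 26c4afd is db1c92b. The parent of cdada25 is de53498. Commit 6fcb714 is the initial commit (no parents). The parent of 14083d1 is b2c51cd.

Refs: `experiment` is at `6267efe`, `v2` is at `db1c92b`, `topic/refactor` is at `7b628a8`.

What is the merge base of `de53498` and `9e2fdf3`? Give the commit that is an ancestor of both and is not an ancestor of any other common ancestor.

174205f

Ancestors of de53498: {174205f, 6fcb714, de53498}.
Ancestors of 9e2fdf3: {174205f, 6fcb714, 9e2fdf3, c5c22c1}.
Common ancestors: {174205f, 6fcb714}.
Among these, 174205f is not an ancestor of any other common ancestor — it is the merge base.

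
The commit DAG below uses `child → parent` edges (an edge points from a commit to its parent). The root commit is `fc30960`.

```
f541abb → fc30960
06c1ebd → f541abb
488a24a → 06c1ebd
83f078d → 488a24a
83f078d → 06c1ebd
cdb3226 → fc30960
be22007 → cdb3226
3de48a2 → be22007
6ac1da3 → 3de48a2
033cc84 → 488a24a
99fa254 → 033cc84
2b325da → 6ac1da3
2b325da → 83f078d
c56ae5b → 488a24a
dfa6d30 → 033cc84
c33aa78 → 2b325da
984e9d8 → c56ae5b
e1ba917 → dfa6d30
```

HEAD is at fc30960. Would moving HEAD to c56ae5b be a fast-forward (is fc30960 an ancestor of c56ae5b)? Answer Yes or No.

Yes

A fast-forward from fc30960 to c56ae5b is possible iff fc30960 is an ancestor of c56ae5b.
Ancestors of c56ae5b: {06c1ebd, 488a24a, c56ae5b, f541abb, fc30960}.
fc30960 is among them, so fast-forward is possible.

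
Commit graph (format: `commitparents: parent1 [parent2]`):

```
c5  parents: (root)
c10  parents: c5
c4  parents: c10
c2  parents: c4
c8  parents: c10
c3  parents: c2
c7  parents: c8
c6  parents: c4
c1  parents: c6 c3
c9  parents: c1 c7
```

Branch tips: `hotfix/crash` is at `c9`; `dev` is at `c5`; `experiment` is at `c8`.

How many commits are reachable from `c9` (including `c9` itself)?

Walking parent pointers from c9: reachable set = {c1, c10, c2, c3, c4, c5, c6, c7, c8, c9}.
That is 10 commits.

10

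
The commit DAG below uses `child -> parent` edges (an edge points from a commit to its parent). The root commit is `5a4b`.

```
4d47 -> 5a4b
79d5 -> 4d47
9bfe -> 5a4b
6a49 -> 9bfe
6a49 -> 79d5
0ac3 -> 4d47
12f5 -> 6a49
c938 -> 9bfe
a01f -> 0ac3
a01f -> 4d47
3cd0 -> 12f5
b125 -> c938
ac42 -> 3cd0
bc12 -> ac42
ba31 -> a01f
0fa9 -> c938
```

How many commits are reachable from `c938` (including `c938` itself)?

3

Walking parent pointers from c938: reachable set = {5a4b, 9bfe, c938}.
That is 3 commits.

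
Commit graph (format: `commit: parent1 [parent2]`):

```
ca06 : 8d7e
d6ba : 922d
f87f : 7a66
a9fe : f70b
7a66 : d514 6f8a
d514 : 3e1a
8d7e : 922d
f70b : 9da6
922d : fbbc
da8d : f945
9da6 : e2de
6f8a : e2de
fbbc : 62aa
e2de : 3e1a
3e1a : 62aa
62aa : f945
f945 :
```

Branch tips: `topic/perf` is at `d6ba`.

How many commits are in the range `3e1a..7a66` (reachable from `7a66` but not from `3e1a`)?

4

Reachable from 7a66: {3e1a, 62aa, 6f8a, 7a66, d514, e2de, f945}.
Reachable from 3e1a: {3e1a, 62aa, f945}.
In 7a66's history but not 3e1a's: {6f8a, 7a66, d514, e2de} — 4 commits.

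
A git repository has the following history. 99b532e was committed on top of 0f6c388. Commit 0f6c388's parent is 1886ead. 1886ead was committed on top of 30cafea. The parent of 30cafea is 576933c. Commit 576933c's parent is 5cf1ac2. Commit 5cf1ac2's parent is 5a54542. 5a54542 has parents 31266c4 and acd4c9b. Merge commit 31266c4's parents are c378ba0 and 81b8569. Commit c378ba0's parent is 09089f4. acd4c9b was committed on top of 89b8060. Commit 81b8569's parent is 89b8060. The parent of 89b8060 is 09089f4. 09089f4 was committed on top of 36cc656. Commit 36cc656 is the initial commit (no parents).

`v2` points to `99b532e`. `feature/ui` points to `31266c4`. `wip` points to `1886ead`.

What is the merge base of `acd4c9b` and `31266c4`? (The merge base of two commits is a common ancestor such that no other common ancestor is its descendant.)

89b8060

Ancestors of acd4c9b: {09089f4, 36cc656, 89b8060, acd4c9b}.
Ancestors of 31266c4: {09089f4, 31266c4, 36cc656, 81b8569, 89b8060, c378ba0}.
Common ancestors: {09089f4, 36cc656, 89b8060}.
Among these, 89b8060 is not an ancestor of any other common ancestor — it is the merge base.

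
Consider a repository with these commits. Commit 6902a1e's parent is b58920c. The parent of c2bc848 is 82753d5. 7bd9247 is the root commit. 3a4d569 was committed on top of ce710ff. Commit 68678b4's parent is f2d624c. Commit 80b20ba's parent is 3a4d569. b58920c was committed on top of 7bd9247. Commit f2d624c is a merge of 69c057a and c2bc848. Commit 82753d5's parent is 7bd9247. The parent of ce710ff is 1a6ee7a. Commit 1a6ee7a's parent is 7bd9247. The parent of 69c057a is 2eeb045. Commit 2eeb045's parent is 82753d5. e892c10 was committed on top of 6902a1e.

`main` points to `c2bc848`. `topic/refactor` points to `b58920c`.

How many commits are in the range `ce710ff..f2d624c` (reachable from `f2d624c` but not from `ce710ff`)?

5

Reachable from f2d624c: {2eeb045, 69c057a, 7bd9247, 82753d5, c2bc848, f2d624c}.
Reachable from ce710ff: {1a6ee7a, 7bd9247, ce710ff}.
In f2d624c's history but not ce710ff's: {2eeb045, 69c057a, 82753d5, c2bc848, f2d624c} — 5 commits.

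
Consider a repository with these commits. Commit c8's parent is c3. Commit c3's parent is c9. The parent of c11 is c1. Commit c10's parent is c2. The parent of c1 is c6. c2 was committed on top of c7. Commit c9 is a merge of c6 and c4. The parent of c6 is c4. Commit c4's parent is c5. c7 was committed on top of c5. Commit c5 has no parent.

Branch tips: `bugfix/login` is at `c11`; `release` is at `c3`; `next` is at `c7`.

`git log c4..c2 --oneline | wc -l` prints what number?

2

Reachable from c2: {c2, c5, c7}.
Reachable from c4: {c4, c5}.
In c2's history but not c4's: {c2, c7} — 2 commits.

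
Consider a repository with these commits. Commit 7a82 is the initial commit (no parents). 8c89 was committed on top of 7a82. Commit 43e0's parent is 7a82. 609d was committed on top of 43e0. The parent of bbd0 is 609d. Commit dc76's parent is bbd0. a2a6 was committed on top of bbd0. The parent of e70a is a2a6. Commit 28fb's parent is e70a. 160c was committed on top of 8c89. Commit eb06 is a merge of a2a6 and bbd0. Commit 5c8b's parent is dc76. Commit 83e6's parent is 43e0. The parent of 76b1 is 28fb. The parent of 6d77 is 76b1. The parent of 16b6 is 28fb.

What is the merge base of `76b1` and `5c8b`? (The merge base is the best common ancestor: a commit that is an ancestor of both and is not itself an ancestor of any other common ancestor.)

bbd0

Ancestors of 76b1: {28fb, 43e0, 609d, 76b1, 7a82, a2a6, bbd0, e70a}.
Ancestors of 5c8b: {43e0, 5c8b, 609d, 7a82, bbd0, dc76}.
Common ancestors: {43e0, 609d, 7a82, bbd0}.
Among these, bbd0 is not an ancestor of any other common ancestor — it is the merge base.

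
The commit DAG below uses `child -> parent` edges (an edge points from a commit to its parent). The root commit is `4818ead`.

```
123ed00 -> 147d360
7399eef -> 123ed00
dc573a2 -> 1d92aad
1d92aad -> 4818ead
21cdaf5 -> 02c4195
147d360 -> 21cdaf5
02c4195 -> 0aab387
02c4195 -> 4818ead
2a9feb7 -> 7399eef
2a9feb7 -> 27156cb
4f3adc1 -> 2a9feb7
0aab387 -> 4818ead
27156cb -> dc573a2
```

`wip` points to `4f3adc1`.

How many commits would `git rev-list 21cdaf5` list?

Walking parent pointers from 21cdaf5: reachable set = {02c4195, 0aab387, 21cdaf5, 4818ead}.
That is 4 commits.

4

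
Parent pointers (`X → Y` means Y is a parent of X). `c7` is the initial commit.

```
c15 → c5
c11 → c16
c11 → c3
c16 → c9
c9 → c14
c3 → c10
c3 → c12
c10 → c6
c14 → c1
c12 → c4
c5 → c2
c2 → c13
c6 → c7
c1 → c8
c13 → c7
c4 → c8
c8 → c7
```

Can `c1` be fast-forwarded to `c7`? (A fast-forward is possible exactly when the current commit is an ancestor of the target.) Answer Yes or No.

No

A fast-forward from c1 to c7 is possible iff c1 is an ancestor of c7.
Ancestors of c7: {c7}.
c1 is not among them, so fast-forward is not possible.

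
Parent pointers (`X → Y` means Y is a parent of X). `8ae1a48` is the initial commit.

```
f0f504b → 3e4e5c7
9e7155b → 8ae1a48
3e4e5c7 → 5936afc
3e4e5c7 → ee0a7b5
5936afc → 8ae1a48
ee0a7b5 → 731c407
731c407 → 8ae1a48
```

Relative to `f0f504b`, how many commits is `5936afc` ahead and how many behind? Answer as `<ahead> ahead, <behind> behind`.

0 ahead, 4 behind

Reachable from 5936afc: {5936afc, 8ae1a48}.
Reachable from f0f504b: {3e4e5c7, 5936afc, 731c407, 8ae1a48, ee0a7b5, f0f504b}.
Only in 5936afc's history (ahead): {} — 0.
Only in f0f504b's history (behind): {3e4e5c7, 731c407, ee0a7b5, f0f504b} — 4.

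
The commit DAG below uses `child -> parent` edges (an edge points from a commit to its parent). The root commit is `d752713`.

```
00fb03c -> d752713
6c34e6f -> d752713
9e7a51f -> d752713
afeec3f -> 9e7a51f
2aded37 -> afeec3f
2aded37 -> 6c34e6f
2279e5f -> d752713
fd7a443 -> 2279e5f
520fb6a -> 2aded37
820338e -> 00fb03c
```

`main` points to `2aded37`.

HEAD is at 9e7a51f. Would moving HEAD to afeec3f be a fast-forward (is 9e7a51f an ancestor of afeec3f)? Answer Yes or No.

Yes

A fast-forward from 9e7a51f to afeec3f is possible iff 9e7a51f is an ancestor of afeec3f.
Ancestors of afeec3f: {9e7a51f, afeec3f, d752713}.
9e7a51f is among them, so fast-forward is possible.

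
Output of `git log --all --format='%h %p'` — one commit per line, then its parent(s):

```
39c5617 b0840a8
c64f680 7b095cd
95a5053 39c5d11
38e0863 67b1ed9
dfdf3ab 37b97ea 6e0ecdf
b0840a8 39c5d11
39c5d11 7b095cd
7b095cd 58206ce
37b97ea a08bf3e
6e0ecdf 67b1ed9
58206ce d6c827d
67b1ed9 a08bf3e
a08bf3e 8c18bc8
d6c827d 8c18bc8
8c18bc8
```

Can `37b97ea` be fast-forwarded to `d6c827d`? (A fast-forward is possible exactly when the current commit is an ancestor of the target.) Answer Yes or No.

No

A fast-forward from 37b97ea to d6c827d is possible iff 37b97ea is an ancestor of d6c827d.
Ancestors of d6c827d: {8c18bc8, d6c827d}.
37b97ea is not among them, so fast-forward is not possible.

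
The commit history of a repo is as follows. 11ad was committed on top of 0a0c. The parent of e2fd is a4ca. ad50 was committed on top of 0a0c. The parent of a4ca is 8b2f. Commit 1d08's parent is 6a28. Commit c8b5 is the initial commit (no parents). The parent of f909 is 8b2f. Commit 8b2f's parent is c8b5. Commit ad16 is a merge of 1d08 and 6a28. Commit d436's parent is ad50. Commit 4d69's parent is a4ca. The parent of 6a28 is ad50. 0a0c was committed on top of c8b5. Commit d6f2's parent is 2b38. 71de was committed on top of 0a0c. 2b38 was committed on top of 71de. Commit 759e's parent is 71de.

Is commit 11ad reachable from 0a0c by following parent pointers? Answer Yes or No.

Ancestors of 0a0c: {0a0c, c8b5}.
11ad is not in that set, so it is not an ancestor of 0a0c.

No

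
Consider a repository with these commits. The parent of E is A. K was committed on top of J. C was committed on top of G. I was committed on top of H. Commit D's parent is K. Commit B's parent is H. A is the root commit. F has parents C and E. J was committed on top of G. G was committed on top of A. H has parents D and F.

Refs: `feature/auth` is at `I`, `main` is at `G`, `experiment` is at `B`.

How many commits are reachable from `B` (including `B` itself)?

Walking parent pointers from B: reachable set = {A, B, C, D, E, F, G, H, J, K}.
That is 10 commits.

10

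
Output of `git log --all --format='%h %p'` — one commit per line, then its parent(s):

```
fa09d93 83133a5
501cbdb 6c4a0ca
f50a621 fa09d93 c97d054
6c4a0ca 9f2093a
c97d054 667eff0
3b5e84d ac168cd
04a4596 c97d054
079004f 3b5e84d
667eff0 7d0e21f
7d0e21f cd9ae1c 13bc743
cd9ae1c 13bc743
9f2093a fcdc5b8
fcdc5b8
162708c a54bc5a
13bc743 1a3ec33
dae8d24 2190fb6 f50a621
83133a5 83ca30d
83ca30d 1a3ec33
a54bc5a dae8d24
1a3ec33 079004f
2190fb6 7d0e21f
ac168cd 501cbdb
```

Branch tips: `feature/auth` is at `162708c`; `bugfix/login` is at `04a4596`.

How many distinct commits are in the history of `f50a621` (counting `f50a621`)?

Walking parent pointers from f50a621: reachable set = {079004f, 13bc743, 1a3ec33, 3b5e84d, 501cbdb, 667eff0, 6c4a0ca, 7d0e21f, 83133a5, 83ca30d, 9f2093a, ac168cd, c97d054, cd9ae1c, f50a621, fa09d93, fcdc5b8}.
That is 17 commits.

17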